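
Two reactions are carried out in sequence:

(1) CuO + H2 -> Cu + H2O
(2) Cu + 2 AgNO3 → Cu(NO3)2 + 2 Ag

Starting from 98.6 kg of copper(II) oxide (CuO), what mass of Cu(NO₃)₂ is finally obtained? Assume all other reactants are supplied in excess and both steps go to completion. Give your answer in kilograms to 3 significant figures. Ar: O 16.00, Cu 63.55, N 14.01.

M(CuO) = 63.55 + 16.00 = 79.55 g/mol.
M(Cu(NO3)2) = 63.55 + 2(14.01) + 6(16.00) = 187.57 g/mol.
98.6 kg = 98600 g.
n(CuO) = 98600 / 79.55 = 1239 mol.
Step 1 gives a 1:1 ratio of CuO to Cu, so n(Cu) = 1239 mol.
In step 2 the Cu:Cu(NO3)2 ratio is 1:1, so n(Cu(NO3)2) = 1239 mol.
Mass of Cu(NO3)2 = 1239 × 187.57 = 232500 g = 232 kg.

232 kg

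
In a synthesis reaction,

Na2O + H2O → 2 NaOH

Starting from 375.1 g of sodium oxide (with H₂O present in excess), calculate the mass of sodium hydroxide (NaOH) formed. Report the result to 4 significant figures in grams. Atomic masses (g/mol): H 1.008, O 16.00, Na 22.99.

M(Na2O) = 2(22.99) + 16.00 = 61.98 g/mol.
M(NaOH) = 22.99 + 16.00 + 1.008 = 39.998 g/mol.
n(Na2O) = 375.10 g / 61.98 g/mol = 6.0520 mol.
From the equation the Na2O:NaOH mole ratio is 1:2, so n(NaOH) = 6.0520 × 2/1 = 12.104 mol.
Mass of NaOH = 12.104 mol × 39.998 g/mol = 484.13 g.

484.1 g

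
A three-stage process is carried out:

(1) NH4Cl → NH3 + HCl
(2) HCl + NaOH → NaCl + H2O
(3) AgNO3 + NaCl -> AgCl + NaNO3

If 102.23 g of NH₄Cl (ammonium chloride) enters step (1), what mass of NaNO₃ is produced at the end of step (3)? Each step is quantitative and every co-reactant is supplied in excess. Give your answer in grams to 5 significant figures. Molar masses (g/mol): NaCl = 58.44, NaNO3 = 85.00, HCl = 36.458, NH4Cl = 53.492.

162.45 g

n(NH4Cl) = 102.23 / 53.492 = 1.91113 mol.
Reaction (1): NH4Cl→HCl ratio 1:1 ⇒ n(HCl) = 1.91113 mol.
Reaction (2): HCl→NaCl ratio 1:1 ⇒ n(NaCl) = 1.91113 mol.
Reaction (3): NaCl→NaNO3 ratio 1:1 ⇒ n(NaNO3) = 1.91113 mol.
Mass of NaNO3 = 1.91113 × 85.00 = 162.446 g.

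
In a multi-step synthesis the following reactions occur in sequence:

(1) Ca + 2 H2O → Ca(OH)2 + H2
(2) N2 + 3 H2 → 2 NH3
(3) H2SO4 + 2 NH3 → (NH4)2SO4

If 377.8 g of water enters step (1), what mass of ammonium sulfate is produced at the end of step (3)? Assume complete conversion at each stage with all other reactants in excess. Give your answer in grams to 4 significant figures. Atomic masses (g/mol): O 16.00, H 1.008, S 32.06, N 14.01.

M(H2O) = 2(1.008) + 16.00 = 18.016 g/mol.
M((NH4)2SO4) = 2(14.01) + 8(1.008) + 32.06 + 4(16.00) = 132.144 g/mol.
n(H2O) = 377.8 / 18.016 = 20.970 mol.
Reaction (1): H2O→H2 ratio 2:1 ⇒ n(H2) = 10.485 mol.
Reaction (2): H2→NH3 ratio 3:2 ⇒ n(NH3) = 6.9901 mol.
Reaction (3): NH3→(NH4)2SO4 ratio 2:1 ⇒ n((NH4)2SO4) = 3.4950 mol.
Mass of (NH4)2SO4 = 3.4950 × 132.144 = 461.85 g.

461.8 g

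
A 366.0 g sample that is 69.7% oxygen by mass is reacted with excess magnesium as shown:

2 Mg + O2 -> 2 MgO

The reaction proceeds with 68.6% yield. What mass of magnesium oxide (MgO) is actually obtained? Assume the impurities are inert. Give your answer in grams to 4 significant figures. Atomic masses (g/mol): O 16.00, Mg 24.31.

Pure O2 available = 366.0 g × 0.697 = 255.10 g.
M(O2) = 2(16.00) = 32.00 g/mol.
M(MgO) = 24.31 + 16.00 = 40.31 g/mol.
n(O2) = 255.10 g / 32.00 g/mol = 7.9719 mol.
From the equation the O2:MgO mole ratio is 1:2, so n(MgO) = 7.9719 × 2/1 = 15.944 mol.
Mass of MgO = 15.944 mol × 40.31 g/mol = 642.70 g.
Actual mass collected = 642.70 g × 0.686 = 440.89 g.

440.9 g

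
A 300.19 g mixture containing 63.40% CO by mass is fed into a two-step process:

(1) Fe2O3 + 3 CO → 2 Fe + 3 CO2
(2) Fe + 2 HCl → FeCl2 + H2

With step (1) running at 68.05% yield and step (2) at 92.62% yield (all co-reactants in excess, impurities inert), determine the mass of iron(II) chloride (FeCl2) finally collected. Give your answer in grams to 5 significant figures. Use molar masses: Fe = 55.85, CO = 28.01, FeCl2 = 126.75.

Pure CO = 300.19 × 0.6340 = 190.320 g.
n(CO) = 190.320 / 28.01 = 6.79473 mol.
Step 1 (CO:Fe = 3:2): theoretical n(Fe) = 4.52982 mol; at 68.05% yield, n(Fe) = 3.08254 mol.
Step 2 (Fe:FeCl2 = 1:1): theoretical n(FeCl2) = 3.08254 mol, so theoretical mass = 3.08254 × 126.75 = 390.712 g.
At 92.62% yield, actual mass of FeCl2 = 390.712 × 0.9262 = 361.878 g.

361.88 g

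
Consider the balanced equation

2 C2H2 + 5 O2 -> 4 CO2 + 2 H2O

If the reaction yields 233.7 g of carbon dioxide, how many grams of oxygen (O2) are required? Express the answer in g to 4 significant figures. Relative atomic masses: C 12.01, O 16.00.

M(CO2) = 12.01 + 2(16.00) = 44.01 g/mol.
M(O2) = 2(16.00) = 32.00 g/mol.
n(CO2) = 233.70 g / 44.01 g/mol = 5.3102 mol.
From the equation the CO2:O2 mole ratio is 4:5, so n(O2) = 5.3102 × 5/4 = 6.6377 mol.
Mass of O2 = 6.6377 mol × 32.00 g/mol = 212.41 g.

212.4 g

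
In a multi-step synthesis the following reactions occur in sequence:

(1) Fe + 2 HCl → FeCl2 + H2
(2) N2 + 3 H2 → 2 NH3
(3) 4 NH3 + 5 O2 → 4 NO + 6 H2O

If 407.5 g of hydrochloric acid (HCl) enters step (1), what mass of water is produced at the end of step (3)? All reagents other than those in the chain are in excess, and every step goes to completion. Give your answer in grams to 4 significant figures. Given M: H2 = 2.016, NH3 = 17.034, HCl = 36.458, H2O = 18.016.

n(HCl) = 407.5 / 36.458 = 11.177 mol.
Reaction (1): HCl→H2 ratio 2:1 ⇒ n(H2) = 5.5886 mol.
Reaction (2): H2→NH3 ratio 3:2 ⇒ n(NH3) = 3.7257 mol.
Reaction (3): NH3→H2O ratio 4:6 ⇒ n(H2O) = 5.5886 mol.
Mass of H2O = 5.5886 × 18.016 = 100.68 g.

100.7 g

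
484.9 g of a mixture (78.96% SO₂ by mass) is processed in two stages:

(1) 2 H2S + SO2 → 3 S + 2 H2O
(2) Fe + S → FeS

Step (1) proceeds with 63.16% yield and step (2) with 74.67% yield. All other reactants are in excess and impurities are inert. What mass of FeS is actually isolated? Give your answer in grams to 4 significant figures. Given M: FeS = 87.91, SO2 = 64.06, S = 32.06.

Pure SO2 = 484.9 × 0.7896 = 382.88 g.
n(SO2) = 382.88 / 64.06 = 5.9769 mol.
Step 1 (SO2:S = 1:3): theoretical n(S) = 17.931 mol; at 63.16% yield, n(S) = 11.325 mol.
Step 2 (S:FeS = 1:1): theoretical n(FeS) = 11.325 mol, so theoretical mass = 11.325 × 87.91 = 995.58 g.
At 74.67% yield, actual mass of FeS = 995.58 × 0.7467 = 743.40 g.

743.4 g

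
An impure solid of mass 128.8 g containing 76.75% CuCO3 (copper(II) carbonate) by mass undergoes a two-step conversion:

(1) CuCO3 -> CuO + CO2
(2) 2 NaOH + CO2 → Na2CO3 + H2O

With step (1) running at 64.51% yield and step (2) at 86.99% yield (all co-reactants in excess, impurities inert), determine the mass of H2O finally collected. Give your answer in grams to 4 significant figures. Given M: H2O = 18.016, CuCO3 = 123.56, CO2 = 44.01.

8.089 g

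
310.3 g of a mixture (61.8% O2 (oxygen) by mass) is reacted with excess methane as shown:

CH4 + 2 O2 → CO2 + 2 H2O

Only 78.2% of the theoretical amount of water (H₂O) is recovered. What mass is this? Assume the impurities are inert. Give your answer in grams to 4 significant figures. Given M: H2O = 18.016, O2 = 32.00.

Pure O2 available = 310.3 g × 0.618 = 191.77 g.
n(O2) = 191.77 g / 32.00 g/mol = 5.9927 mol.
From the equation the O2:H2O mole ratio is 2:2, so n(H2O) = 5.9927 × 2/2 = 5.9927 mol.
Mass of H2O = 5.9927 mol × 18.016 g/mol = 107.96 g.
Actual mass collected = 107.96 g × 0.782 = 84.428 g.

84.43 g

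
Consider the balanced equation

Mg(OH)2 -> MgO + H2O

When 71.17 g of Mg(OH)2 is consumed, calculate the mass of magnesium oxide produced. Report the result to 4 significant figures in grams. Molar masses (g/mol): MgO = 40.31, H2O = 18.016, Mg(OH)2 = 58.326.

49.19 g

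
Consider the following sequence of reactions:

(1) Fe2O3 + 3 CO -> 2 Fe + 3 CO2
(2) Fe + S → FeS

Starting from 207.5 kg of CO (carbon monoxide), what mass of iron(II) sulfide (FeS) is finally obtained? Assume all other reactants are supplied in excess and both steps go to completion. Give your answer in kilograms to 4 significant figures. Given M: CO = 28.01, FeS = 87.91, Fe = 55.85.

207.5 kg = 207500 g.
n(CO) = 207500 / 28.01 = 7408.1 mol.
Step 1 gives a 3:2 ratio of CO to Fe, so n(Fe) = 4938.7 mol.
In step 2 the Fe:FeS ratio is 1:1, so n(FeS) = 4938.7 mol.
Mass of FeS = 4938.7 × 87.91 = 434160 g = 434.2 kg.

434.2 kg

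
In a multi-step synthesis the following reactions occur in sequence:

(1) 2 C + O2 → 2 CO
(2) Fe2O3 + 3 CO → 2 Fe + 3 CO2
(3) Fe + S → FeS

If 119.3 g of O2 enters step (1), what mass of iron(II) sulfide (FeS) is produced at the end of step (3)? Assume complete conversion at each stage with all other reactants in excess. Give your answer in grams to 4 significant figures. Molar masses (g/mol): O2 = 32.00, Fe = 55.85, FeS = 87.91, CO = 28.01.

n(O2) = 119.3 / 32.00 = 3.7281 mol.
Reaction (1): O2→CO ratio 1:2 ⇒ n(CO) = 7.4562 mol.
Reaction (2): CO→Fe ratio 3:2 ⇒ n(Fe) = 4.9708 mol.
Reaction (3): Fe→FeS ratio 1:1 ⇒ n(FeS) = 4.9708 mol.
Mass of FeS = 4.9708 × 87.91 = 436.99 g.

437.0 g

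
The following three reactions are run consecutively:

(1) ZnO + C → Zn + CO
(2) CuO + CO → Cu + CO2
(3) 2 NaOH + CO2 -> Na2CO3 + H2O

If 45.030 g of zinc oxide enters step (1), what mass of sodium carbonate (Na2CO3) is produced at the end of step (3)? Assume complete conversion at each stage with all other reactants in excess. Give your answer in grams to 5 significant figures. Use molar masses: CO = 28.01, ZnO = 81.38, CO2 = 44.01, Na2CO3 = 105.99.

n(ZnO) = 45.030 / 81.38 = 0.553330 mol.
Reaction (1): ZnO→CO ratio 1:1 ⇒ n(CO) = 0.553330 mol.
Reaction (2): CO→CO2 ratio 1:1 ⇒ n(CO2) = 0.553330 mol.
Reaction (3): CO2→Na2CO3 ratio 1:1 ⇒ n(Na2CO3) = 0.553330 mol.
Mass of Na2CO3 = 0.553330 × 105.99 = 58.6475 g.

58.647 g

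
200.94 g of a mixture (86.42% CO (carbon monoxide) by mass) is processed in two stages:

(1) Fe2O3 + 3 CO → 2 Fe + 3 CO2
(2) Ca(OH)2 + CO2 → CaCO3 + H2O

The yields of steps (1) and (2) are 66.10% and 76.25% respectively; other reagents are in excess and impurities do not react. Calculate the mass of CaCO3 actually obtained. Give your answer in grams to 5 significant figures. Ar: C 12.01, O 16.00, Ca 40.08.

Pure CO = 200.94 × 0.8642 = 173.652 g.
M(CO) = 12.01 + 16.00 = 28.01 g/mol.
M(CaCO3) = 40.08 + 12.01 + 3(16.00) = 100.09 g/mol.
n(CO) = 173.652 / 28.01 = 6.19966 mol.
Step 1 (CO:CO2 = 3:3): theoretical n(CO2) = 6.19966 mol; at 66.10% yield, n(CO2) = 4.09797 mol.
Step 2 (CO2:CaCO3 = 1:1): theoretical n(CaCO3) = 4.09797 mol, so theoretical mass = 4.09797 × 100.09 = 410.166 g.
At 76.25% yield, actual mass of CaCO3 = 410.166 × 0.7625 = 312.752 g.

312.75 g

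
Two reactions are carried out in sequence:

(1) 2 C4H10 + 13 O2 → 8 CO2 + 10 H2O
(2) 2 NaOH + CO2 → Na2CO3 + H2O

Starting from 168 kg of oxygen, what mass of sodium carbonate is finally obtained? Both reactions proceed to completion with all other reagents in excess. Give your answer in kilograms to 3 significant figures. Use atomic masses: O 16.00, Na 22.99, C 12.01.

342 kg

M(O2) = 2(16.00) = 32.00 g/mol.
M(Na2CO3) = 2(22.99) + 12.01 + 3(16.00) = 105.99 g/mol.
168 kg = 168000 g.
n(O2) = 168000 / 32.00 = 5250 mol.
Step 1 gives a 13:8 ratio of O2 to CO2, so n(CO2) = 3231 mol.
In step 2 the CO2:Na2CO3 ratio is 1:1, so n(Na2CO3) = 3231 mol.
Mass of Na2CO3 = 3231 × 105.99 = 342400 g = 342 kg.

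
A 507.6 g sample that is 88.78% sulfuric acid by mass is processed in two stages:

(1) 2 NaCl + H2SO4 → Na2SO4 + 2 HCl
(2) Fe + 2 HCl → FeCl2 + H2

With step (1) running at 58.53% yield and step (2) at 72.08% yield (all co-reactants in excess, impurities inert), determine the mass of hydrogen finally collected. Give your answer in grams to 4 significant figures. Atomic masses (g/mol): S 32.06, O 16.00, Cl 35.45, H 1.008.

Pure H2SO4 = 507.6 × 0.8878 = 450.65 g.
M(H2SO4) = 2(1.008) + 32.06 + 4(16.00) = 98.076 g/mol.
M(H2) = 2(1.008) = 2.016 g/mol.
n(H2SO4) = 450.65 / 98.076 = 4.5949 mol.
Step 1 (H2SO4:HCl = 1:2): theoretical n(HCl) = 9.1898 mol; at 58.53% yield, n(HCl) = 5.3788 mol.
Step 2 (HCl:H2 = 2:1): theoretical n(H2) = 2.6894 mol, so theoretical mass = 2.6894 × 2.016 = 5.4218 g.
At 72.08% yield, actual mass of H2 = 5.4218 × 0.7208 = 3.9080 g.

3.908 g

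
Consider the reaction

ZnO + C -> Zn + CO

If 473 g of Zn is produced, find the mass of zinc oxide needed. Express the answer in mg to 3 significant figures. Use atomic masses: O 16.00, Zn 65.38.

589000 mg

M(Zn) = 65.38 g/mol.
M(ZnO) = 65.38 + 16.00 = 81.38 g/mol.
n(Zn) = 473.0 g / 65.38 g/mol = 7.235 mol.
From the equation the Zn:ZnO mole ratio is 1:1, so n(ZnO) = 7.235 × 1/1 = 7.235 mol.
Mass of ZnO = 7.235 mol × 81.38 g/mol = 588.8 g.
Converting to mg: 588.8 g = 589000 mg.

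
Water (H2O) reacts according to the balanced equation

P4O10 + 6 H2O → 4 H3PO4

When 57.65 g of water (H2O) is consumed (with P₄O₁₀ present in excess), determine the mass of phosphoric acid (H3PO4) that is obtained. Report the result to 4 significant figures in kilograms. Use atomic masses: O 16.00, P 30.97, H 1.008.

M(H2O) = 2(1.008) + 16.00 = 18.016 g/mol.
M(H3PO4) = 3(1.008) + 30.97 + 4(16.00) = 97.994 g/mol.
n(H2O) = 57.650 g / 18.016 g/mol = 3.1999 mol.
From the equation the H2O:H3PO4 mole ratio is 6:4, so n(H3PO4) = 3.1999 × 4/6 = 2.1333 mol.
Mass of H3PO4 = 2.1333 mol × 97.994 g/mol = 209.05 g.
Converting to kg: 209.05 g = 0.2090 kg.

0.2090 kg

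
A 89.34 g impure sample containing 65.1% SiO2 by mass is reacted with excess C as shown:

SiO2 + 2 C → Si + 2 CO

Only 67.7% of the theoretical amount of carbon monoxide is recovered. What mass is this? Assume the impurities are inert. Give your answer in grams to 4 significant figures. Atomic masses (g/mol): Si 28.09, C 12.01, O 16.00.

Pure SiO2 available = 89.34 g × 0.651 = 58.160 g.
M(SiO2) = 28.09 + 2(16.00) = 60.09 g/mol.
M(CO) = 12.01 + 16.00 = 28.01 g/mol.
n(SiO2) = 58.160 g / 60.09 g/mol = 0.96789 mol.
From the equation the SiO2:CO mole ratio is 1:2, so n(CO) = 0.96789 × 2/1 = 1.9358 mol.
Mass of CO = 1.9358 mol × 28.01 g/mol = 54.221 g.
Actual mass collected = 54.221 g × 0.677 = 36.708 g.

36.71 g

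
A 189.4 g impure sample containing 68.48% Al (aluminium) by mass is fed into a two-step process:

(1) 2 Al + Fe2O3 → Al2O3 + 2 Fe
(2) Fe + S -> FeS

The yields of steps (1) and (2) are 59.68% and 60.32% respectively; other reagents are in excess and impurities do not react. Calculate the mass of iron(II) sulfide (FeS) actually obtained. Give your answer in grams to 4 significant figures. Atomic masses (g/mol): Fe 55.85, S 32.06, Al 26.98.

Pure Al = 189.4 × 0.6848 = 129.70 g.
M(Al) = 26.98 g/mol.
M(FeS) = 55.85 + 32.06 = 87.91 g/mol.
n(Al) = 129.70 / 26.98 = 4.8073 mol.
Step 1 (Al:Fe = 2:2): theoretical n(Fe) = 4.8073 mol; at 59.68% yield, n(Fe) = 2.8690 mol.
Step 2 (Fe:FeS = 1:1): theoretical n(FeS) = 2.8690 mol, so theoretical mass = 2.8690 × 87.91 = 252.21 g.
At 60.32% yield, actual mass of FeS = 252.21 × 0.6032 = 152.14 g.

152.1 g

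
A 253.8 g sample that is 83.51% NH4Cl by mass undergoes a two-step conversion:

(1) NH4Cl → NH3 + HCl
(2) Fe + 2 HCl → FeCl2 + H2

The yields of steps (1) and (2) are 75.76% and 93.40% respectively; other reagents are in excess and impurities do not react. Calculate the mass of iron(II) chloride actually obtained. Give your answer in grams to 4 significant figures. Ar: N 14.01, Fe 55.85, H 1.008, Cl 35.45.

177.7 g

Pure NH4Cl = 253.8 × 0.8351 = 211.95 g.
M(NH4Cl) = 14.01 + 4(1.008) + 35.45 = 53.492 g/mol.
M(FeCl2) = 55.85 + 2(35.45) = 126.75 g/mol.
n(NH4Cl) = 211.95 / 53.492 = 3.9622 mol.
Step 1 (NH4Cl:HCl = 1:1): theoretical n(HCl) = 3.9622 mol; at 75.76% yield, n(HCl) = 3.0018 mol.
Step 2 (HCl:FeCl2 = 2:1): theoretical n(FeCl2) = 1.5009 mol, so theoretical mass = 1.5009 × 126.75 = 190.24 g.
At 93.40% yield, actual mass of FeCl2 = 190.24 × 0.9340 = 177.68 g.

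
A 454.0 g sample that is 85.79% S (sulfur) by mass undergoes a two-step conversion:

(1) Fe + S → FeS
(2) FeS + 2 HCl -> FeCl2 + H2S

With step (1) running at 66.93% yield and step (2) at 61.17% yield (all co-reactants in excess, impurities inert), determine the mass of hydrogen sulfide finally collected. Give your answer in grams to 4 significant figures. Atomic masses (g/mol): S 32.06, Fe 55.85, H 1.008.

169.5 g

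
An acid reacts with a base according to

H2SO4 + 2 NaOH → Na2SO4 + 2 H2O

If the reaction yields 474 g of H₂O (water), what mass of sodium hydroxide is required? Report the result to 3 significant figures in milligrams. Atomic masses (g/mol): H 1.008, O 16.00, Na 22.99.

1050000 mg

M(H2O) = 2(1.008) + 16.00 = 18.016 g/mol.
M(NaOH) = 22.99 + 16.00 + 1.008 = 39.998 g/mol.
n(H2O) = 474.0 g / 18.016 g/mol = 26.31 mol.
From the equation the H2O:NaOH mole ratio is 2:2, so n(NaOH) = 26.31 × 2/2 = 26.31 mol.
Mass of NaOH = 26.31 mol × 39.998 g/mol = 1052 g.
Converting to mg: 1052 g = 1050000 mg.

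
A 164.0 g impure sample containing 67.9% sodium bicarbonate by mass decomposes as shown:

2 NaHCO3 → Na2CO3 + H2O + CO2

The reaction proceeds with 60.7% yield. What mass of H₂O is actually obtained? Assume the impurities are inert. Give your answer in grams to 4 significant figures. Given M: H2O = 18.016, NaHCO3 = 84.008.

Pure NaHCO3 available = 164.0 g × 0.679 = 111.36 g.
n(NaHCO3) = 111.36 g / 84.008 g/mol = 1.3255 mol.
From the equation the NaHCO3:H2O mole ratio is 2:1, so n(H2O) = 1.3255 × 1/2 = 0.66277 mol.
Mass of H2O = 0.66277 mol × 18.016 g/mol = 11.940 g.
Actual mass collected = 11.940 g × 0.607 = 7.2479 g.

7.248 g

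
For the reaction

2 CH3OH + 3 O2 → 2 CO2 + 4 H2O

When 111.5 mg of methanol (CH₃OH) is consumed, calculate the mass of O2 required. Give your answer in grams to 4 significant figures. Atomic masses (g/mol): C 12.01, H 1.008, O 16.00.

M(CH3OH) = 12.01 + 4(1.008) + 16.00 = 32.042 g/mol.
M(O2) = 2(16.00) = 32.00 g/mol.
Convert: 111.5 mg = 0.11150 g.
n(CH3OH) = 0.11150 g / 32.042 g/mol = 0.0034798 mol.
From the equation the CH3OH:O2 mole ratio is 2:3, so n(O2) = 0.0034798 × 3/2 = 0.0052197 mol.
Mass of O2 = 0.0052197 mol × 32.00 g/mol = 0.16703 g.

0.1670 g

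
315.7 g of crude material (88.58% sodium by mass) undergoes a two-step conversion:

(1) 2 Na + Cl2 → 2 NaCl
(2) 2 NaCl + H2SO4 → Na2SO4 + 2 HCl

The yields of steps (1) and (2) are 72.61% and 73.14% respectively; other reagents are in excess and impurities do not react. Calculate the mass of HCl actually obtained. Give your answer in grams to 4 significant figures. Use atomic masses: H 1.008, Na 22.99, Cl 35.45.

235.5 g

Pure Na = 315.7 × 0.8858 = 279.65 g.
M(Na) = 22.99 g/mol.
M(HCl) = 1.008 + 35.45 = 36.458 g/mol.
n(Na) = 279.65 / 22.99 = 12.164 mol.
Step 1 (Na:NaCl = 2:2): theoretical n(NaCl) = 12.164 mol; at 72.61% yield, n(NaCl) = 8.8322 mol.
Step 2 (NaCl:HCl = 2:2): theoretical n(HCl) = 8.8322 mol, so theoretical mass = 8.8322 × 36.458 = 322.00 g.
At 73.14% yield, actual mass of HCl = 322.00 × 0.7314 = 235.51 g.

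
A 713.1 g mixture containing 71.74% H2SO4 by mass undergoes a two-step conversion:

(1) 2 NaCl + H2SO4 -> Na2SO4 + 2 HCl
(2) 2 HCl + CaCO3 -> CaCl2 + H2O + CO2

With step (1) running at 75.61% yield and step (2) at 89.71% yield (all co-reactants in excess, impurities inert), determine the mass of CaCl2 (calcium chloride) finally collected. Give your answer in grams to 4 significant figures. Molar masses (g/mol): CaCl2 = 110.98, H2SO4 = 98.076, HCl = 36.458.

392.7 g

Pure H2SO4 = 713.1 × 0.7174 = 511.58 g.
n(H2SO4) = 511.58 / 98.076 = 5.2161 mol.
Step 1 (H2SO4:HCl = 1:2): theoretical n(HCl) = 10.432 mol; at 75.61% yield, n(HCl) = 7.8878 mol.
Step 2 (HCl:CaCl2 = 2:1): theoretical n(CaCl2) = 3.9439 mol, so theoretical mass = 3.9439 × 110.98 = 437.70 g.
At 89.71% yield, actual mass of CaCl2 = 437.70 × 0.8971 = 392.66 g.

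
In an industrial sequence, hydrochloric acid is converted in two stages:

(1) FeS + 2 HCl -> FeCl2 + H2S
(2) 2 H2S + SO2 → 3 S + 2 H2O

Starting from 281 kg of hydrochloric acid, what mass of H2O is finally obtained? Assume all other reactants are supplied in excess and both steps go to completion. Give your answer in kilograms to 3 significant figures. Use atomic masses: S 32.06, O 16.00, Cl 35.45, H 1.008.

M(HCl) = 1.008 + 35.45 = 36.458 g/mol.
M(H2O) = 2(1.008) + 16.00 = 18.016 g/mol.
281 kg = 281000 g.
n(HCl) = 281000 / 36.458 = 7707 mol.
Step 1 gives a 2:1 ratio of HCl to H2S, so n(H2S) = 3854 mol.
In step 2 the H2S:H2O ratio is 2:2, so n(H2O) = 3854 mol.
Mass of H2O = 3854 × 18.016 = 69430 g = 69.4 kg.

69.4 kg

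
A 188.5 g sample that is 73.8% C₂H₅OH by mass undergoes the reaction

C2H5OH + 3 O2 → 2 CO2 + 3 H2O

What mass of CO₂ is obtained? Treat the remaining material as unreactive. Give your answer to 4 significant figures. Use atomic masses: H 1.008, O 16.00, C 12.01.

Mass of pure C2H5OH = 188.5 g × 0.738 = 139.11 g.
M(C2H5OH) = 2(12.01) + 6(1.008) + 16.00 = 46.068 g/mol.
M(CO2) = 12.01 + 2(16.00) = 44.01 g/mol.
n(C2H5OH) = 139.11 g / 46.068 g/mol = 3.0197 mol.
From the equation the C2H5OH:CO2 mole ratio is 1:2, so n(CO2) = 3.0197 × 2/1 = 6.0395 mol.
Mass of CO2 = 6.0395 mol × 44.01 g/mol = 265.80 g.

265.8 g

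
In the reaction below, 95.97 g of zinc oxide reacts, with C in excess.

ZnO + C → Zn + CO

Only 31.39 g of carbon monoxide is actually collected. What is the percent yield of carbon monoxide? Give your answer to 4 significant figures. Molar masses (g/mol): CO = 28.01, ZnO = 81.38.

95.03 %

n(ZnO) = 95.970 g / 81.38 g/mol = 1.1793 mol.
From the equation the ZnO:CO mole ratio is 1:1, so n(CO) = 1.1793 × 1/1 = 1.1793 mol.
Mass of CO = 1.1793 mol × 28.01 g/mol = 33.032 g.
This is the theoretical yield. Percent yield = 31.39 g / 33.032 g × 100% = 95.030%.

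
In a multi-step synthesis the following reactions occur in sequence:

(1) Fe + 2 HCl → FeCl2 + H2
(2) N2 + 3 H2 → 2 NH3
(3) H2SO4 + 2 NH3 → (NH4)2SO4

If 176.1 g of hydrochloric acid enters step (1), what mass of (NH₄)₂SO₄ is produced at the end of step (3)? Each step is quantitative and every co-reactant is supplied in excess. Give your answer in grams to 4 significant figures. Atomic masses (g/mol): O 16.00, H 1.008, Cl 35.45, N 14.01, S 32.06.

106.4 g

M(HCl) = 1.008 + 35.45 = 36.458 g/mol.
M((NH4)2SO4) = 2(14.01) + 8(1.008) + 32.06 + 4(16.00) = 132.144 g/mol.
n(HCl) = 176.1 / 36.458 = 4.8302 mol.
Reaction (1): HCl→H2 ratio 2:1 ⇒ n(H2) = 2.4151 mol.
Reaction (2): H2→NH3 ratio 3:2 ⇒ n(NH3) = 1.6101 mol.
Reaction (3): NH3→(NH4)2SO4 ratio 2:1 ⇒ n((NH4)2SO4) = 0.80504 mol.
Mass of (NH4)2SO4 = 0.80504 × 132.144 = 106.38 g.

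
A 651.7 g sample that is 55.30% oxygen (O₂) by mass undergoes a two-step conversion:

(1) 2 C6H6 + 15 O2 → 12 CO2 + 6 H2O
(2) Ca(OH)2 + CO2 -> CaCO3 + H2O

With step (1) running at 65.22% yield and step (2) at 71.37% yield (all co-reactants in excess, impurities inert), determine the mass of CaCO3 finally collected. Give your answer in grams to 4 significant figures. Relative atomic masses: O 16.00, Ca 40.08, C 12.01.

419.8 g

Pure O2 = 651.7 × 0.5530 = 360.39 g.
M(O2) = 2(16.00) = 32.00 g/mol.
M(CaCO3) = 40.08 + 12.01 + 3(16.00) = 100.09 g/mol.
n(O2) = 360.39 / 32.00 = 11.262 mol.
Step 1 (O2:CO2 = 15:12): theoretical n(CO2) = 9.0098 mol; at 65.22% yield, n(CO2) = 5.8762 mol.
Step 2 (CO2:CaCO3 = 1:1): theoretical n(CaCO3) = 5.8762 mol, so theoretical mass = 5.8762 × 100.09 = 588.14 g.
At 71.37% yield, actual mass of CaCO3 = 588.14 × 0.7137 = 419.76 g.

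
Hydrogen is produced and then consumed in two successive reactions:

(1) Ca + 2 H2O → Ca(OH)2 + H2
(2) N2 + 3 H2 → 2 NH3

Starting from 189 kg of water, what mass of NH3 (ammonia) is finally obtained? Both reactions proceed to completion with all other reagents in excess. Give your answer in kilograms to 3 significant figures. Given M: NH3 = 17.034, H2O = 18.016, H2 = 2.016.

59.6 kg

189 kg = 189000 g.
n(H2O) = 189000 / 18.016 = 10490 mol.
Step 1 gives a 2:1 ratio of H2O to H2, so n(H2) = 5245 mol.
In step 2 the H2:NH3 ratio is 3:2, so n(NH3) = 3497 mol.
Mass of NH3 = 3497 × 17.034 = 59570 g = 59.6 kg.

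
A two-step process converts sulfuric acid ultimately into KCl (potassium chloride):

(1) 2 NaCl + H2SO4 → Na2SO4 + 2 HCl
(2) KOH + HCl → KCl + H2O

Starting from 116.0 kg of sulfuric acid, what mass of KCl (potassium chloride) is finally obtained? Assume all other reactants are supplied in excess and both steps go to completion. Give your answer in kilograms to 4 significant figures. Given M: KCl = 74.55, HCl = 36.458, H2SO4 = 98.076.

176.3 kg

116.0 kg = 116000 g.
n(H2SO4) = 116000 / 98.076 = 1182.8 mol.
Step 1 gives a 1:2 ratio of H2SO4 to HCl, so n(HCl) = 2365.5 mol.
In step 2 the HCl:KCl ratio is 1:1, so n(KCl) = 2365.5 mol.
Mass of KCl = 2365.5 × 74.55 = 176350 g = 176.3 kg.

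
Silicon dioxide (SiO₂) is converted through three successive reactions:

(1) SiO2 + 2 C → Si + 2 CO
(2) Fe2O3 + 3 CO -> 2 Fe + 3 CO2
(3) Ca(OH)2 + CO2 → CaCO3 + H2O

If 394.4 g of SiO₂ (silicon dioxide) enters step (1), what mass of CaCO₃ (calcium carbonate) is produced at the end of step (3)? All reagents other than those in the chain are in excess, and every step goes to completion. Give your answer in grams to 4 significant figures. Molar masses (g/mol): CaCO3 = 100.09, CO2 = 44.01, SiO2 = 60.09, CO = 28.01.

1314 g

n(SiO2) = 394.4 / 60.09 = 6.5635 mol.
Reaction (1): SiO2→CO ratio 1:2 ⇒ n(CO) = 13.127 mol.
Reaction (2): CO→CO2 ratio 3:3 ⇒ n(CO2) = 13.127 mol.
Reaction (3): CO2→CaCO3 ratio 1:1 ⇒ n(CaCO3) = 13.127 mol.
Mass of CaCO3 = 13.127 × 100.09 = 1313.9 g.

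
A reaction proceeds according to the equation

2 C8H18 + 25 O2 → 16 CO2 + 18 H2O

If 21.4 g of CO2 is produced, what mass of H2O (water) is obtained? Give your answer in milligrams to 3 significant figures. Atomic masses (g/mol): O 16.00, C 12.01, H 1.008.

9860 mg

M(CO2) = 12.01 + 2(16.00) = 44.01 g/mol.
M(H2O) = 2(1.008) + 16.00 = 18.016 g/mol.
n(CO2) = 21.40 g / 44.01 g/mol = 0.4863 mol.
From the equation the CO2:H2O mole ratio is 16:18, so n(H2O) = 0.4863 × 18/16 = 0.5470 mol.
Mass of H2O = 0.5470 mol × 18.016 g/mol = 9.855 g.
Converting to mg: 9.855 g = 9860 mg.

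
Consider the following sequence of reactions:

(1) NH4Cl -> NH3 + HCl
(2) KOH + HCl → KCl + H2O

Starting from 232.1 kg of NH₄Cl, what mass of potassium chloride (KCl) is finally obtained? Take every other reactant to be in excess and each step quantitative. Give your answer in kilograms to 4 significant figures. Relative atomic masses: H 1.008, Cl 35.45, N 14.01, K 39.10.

M(NH4Cl) = 14.01 + 4(1.008) + 35.45 = 53.492 g/mol.
M(KCl) = 39.10 + 35.45 = 74.55 g/mol.
232.1 kg = 232100 g.
n(NH4Cl) = 232100 / 53.492 = 4339.0 mol.
Step 1 gives a 1:1 ratio of NH4Cl to HCl, so n(HCl) = 4339.0 mol.
In step 2 the HCl:KCl ratio is 1:1, so n(KCl) = 4339.0 mol.
Mass of KCl = 4339.0 × 74.55 = 323470 g = 323.5 kg.

323.5 kg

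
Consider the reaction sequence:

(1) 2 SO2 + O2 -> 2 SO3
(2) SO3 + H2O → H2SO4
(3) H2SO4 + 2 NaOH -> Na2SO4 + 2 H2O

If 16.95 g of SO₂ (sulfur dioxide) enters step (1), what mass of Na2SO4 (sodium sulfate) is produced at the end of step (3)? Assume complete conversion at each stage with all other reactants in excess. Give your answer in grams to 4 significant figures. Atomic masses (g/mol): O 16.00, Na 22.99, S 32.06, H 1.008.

M(SO2) = 32.06 + 2(16.00) = 64.06 g/mol.
M(Na2SO4) = 2(22.99) + 32.06 + 4(16.00) = 142.04 g/mol.
n(SO2) = 16.95 / 64.06 = 0.26460 mol.
Reaction (1): SO2→SO3 ratio 2:2 ⇒ n(SO3) = 0.26460 mol.
Reaction (2): SO3→H2SO4 ratio 1:1 ⇒ n(H2SO4) = 0.26460 mol.
Reaction (3): H2SO4→Na2SO4 ratio 1:1 ⇒ n(Na2SO4) = 0.26460 mol.
Mass of Na2SO4 = 0.26460 × 142.04 = 37.583 g.

37.58 g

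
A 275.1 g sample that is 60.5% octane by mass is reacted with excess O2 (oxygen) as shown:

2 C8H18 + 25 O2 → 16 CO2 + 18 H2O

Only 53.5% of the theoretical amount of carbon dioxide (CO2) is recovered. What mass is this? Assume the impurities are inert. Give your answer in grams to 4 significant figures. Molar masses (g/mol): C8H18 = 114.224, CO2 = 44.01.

Pure C8H18 available = 275.1 g × 0.605 = 166.44 g.
n(C8H18) = 166.44 g / 114.224 g/mol = 1.4571 mol.
From the equation the C8H18:CO2 mole ratio is 2:16, so n(CO2) = 1.4571 × 16/2 = 11.657 mol.
Mass of CO2 = 11.657 mol × 44.01 g/mol = 513.01 g.
Actual mass collected = 513.01 g × 0.535 = 274.46 g.

274.5 g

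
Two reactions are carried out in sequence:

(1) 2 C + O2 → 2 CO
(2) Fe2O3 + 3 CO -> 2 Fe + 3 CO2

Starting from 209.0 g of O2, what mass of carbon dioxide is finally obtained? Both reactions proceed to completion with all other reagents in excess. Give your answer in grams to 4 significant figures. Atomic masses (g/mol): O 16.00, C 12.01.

574.9 g

M(O2) = 2(16.00) = 32.00 g/mol.
M(CO2) = 12.01 + 2(16.00) = 44.01 g/mol.
n(O2) = 209.00 / 32.00 = 6.5312 mol.
Step 1 gives a 1:2 ratio of O2 to CO, so n(CO) = 13.062 mol.
In step 2 the CO:CO2 ratio is 3:3, so n(CO2) = 13.062 mol.
Mass of CO2 = 13.062 × 44.01 = 574.88 g.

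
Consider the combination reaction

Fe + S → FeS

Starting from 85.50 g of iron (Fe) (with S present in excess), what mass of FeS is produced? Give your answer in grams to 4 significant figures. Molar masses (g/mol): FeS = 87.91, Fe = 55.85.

134.6 g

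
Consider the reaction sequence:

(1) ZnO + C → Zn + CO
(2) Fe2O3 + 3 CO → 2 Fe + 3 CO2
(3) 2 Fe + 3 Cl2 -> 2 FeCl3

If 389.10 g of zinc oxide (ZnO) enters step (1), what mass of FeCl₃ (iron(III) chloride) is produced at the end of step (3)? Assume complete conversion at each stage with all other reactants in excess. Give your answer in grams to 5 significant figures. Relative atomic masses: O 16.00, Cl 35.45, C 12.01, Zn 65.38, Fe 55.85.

M(ZnO) = 65.38 + 16.00 = 81.38 g/mol.
M(FeCl3) = 55.85 + 3(35.45) = 162.20 g/mol.
n(ZnO) = 389.10 / 81.38 = 4.78127 mol.
Reaction (1): ZnO→CO ratio 1:1 ⇒ n(CO) = 4.78127 mol.
Reaction (2): CO→Fe ratio 3:2 ⇒ n(Fe) = 3.18752 mol.
Reaction (3): Fe→FeCl3 ratio 2:2 ⇒ n(FeCl3) = 3.18752 mol.
Mass of FeCl3 = 3.18752 × 162.20 = 517.015 g.

517.01 g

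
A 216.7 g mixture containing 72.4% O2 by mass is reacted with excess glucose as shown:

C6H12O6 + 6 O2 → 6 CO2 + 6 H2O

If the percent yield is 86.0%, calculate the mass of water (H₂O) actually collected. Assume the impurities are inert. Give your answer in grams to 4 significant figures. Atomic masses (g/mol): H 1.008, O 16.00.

75.96 g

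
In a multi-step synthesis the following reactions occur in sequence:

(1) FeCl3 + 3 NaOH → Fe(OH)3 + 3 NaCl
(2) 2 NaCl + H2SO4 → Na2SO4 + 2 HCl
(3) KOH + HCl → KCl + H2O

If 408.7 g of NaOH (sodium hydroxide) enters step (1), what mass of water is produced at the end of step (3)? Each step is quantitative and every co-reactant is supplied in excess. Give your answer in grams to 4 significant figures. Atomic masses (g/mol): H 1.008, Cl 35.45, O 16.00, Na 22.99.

184.1 g

M(NaOH) = 22.99 + 16.00 + 1.008 = 39.998 g/mol.
M(H2O) = 2(1.008) + 16.00 = 18.016 g/mol.
n(NaOH) = 408.7 / 39.998 = 10.218 mol.
Reaction (1): NaOH→NaCl ratio 3:3 ⇒ n(NaCl) = 10.218 mol.
Reaction (2): NaCl→HCl ratio 2:2 ⇒ n(HCl) = 10.218 mol.
Reaction (3): HCl→H2O ratio 1:1 ⇒ n(H2O) = 10.218 mol.
Mass of H2O = 10.218 × 18.016 = 184.09 g.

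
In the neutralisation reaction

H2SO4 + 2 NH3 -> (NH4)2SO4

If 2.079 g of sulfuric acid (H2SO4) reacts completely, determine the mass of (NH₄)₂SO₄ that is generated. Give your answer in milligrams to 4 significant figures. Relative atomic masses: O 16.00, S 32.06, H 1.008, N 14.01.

M(H2SO4) = 2(1.008) + 32.06 + 4(16.00) = 98.076 g/mol.
M((NH4)2SO4) = 2(14.01) + 8(1.008) + 32.06 + 4(16.00) = 132.144 g/mol.
n(H2SO4) = 2.0790 g / 98.076 g/mol = 0.021198 mol.
From the equation the H2SO4:(NH4)2SO4 mole ratio is 1:1, so n((NH4)2SO4) = 0.021198 × 1/1 = 0.021198 mol.
Mass of (NH4)2SO4 = 0.021198 mol × 132.144 g/mol = 2.8012 g.
Converting to mg: 2.8012 g = 2801 mg.

2801 mg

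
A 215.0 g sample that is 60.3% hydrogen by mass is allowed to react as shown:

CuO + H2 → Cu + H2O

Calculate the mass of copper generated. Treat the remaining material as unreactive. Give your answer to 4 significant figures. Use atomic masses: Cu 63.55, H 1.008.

4087 g

Mass of pure H2 = 215.0 g × 0.603 = 129.65 g.
M(H2) = 2(1.008) = 2.016 g/mol.
M(Cu) = 63.55 g/mol.
n(H2) = 129.65 g / 2.016 g/mol = 64.308 mol.
From the equation the H2:Cu mole ratio is 1:1, so n(Cu) = 64.308 × 1/1 = 64.308 mol.
Mass of Cu = 64.308 mol × 63.55 g/mol = 4086.8 g.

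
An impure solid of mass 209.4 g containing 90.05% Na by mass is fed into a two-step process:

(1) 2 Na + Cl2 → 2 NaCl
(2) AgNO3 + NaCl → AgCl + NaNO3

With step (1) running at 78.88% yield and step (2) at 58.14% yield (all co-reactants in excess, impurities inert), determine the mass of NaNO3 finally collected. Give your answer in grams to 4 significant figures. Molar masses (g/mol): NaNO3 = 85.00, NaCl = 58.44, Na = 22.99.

319.7 g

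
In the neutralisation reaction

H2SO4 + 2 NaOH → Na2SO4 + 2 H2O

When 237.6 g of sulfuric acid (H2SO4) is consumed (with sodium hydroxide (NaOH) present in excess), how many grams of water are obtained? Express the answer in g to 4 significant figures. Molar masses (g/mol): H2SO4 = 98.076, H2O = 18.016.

n(H2SO4) = 237.60 g / 98.076 g/mol = 2.4226 mol.
From the equation the H2SO4:H2O mole ratio is 1:2, so n(H2O) = 2.4226 × 2/1 = 4.8452 mol.
Mass of H2O = 4.8452 mol × 18.016 g/mol = 87.292 g.

87.29 g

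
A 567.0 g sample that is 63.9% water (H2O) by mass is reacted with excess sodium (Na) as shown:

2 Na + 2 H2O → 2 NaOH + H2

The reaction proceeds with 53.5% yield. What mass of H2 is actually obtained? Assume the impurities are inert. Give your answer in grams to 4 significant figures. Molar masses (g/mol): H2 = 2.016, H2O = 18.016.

10.85 g

Pure H2O available = 567.0 g × 0.639 = 362.31 g.
n(H2O) = 362.31 g / 18.016 g/mol = 20.111 mol.
From the equation the H2O:H2 mole ratio is 2:1, so n(H2) = 20.111 × 1/2 = 10.055 mol.
Mass of H2 = 10.055 mol × 2.016 g/mol = 20.272 g.
Actual mass collected = 20.272 g × 0.535 = 10.845 g.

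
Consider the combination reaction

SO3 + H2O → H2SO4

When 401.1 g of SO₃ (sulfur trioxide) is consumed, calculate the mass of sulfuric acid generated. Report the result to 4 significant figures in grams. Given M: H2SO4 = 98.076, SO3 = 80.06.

n(SO3) = 401.10 g / 80.06 g/mol = 5.0100 mol.
From the equation the SO3:H2SO4 mole ratio is 1:1, so n(H2SO4) = 5.0100 × 1/1 = 5.0100 mol.
Mass of H2SO4 = 5.0100 mol × 98.076 g/mol = 491.36 g.

491.4 g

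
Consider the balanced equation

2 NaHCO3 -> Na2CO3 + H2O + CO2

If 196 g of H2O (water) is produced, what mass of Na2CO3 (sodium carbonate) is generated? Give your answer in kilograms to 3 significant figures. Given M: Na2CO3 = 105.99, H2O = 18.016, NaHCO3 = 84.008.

1.15 kg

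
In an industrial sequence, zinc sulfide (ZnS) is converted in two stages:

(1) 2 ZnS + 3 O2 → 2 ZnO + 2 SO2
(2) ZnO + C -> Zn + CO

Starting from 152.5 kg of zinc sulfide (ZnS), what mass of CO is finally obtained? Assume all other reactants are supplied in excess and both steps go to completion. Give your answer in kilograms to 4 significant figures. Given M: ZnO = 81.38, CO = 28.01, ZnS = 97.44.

152.5 kg = 152500 g.
n(ZnS) = 152500 / 97.44 = 1565.1 mol.
Step 1 gives a 2:2 ratio of ZnS to ZnO, so n(ZnO) = 1565.1 mol.
In step 2 the ZnO:CO ratio is 1:1, so n(CO) = 1565.1 mol.
Mass of CO = 1565.1 × 28.01 = 43837 g = 43.84 kg.

43.84 kg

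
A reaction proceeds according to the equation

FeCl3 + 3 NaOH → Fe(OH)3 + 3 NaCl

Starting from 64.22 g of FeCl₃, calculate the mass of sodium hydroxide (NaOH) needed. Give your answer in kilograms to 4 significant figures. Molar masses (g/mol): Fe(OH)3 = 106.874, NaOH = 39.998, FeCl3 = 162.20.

0.04751 kg

n(FeCl3) = 64.220 g / 162.20 g/mol = 0.39593 mol.
From the equation the FeCl3:NaOH mole ratio is 1:3, so n(NaOH) = 0.39593 × 3/1 = 1.1878 mol.
Mass of NaOH = 1.1878 mol × 39.998 g/mol = 47.509 g.
Converting to kg: 47.509 g = 0.04751 kg.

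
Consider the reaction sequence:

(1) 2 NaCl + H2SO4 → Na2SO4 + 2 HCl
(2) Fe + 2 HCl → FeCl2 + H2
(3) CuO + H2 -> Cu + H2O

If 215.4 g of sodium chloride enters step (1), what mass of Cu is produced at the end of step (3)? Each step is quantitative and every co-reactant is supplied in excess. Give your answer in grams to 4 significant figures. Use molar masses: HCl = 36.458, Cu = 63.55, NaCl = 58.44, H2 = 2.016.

117.1 g

n(NaCl) = 215.4 / 58.44 = 3.6858 mol.
Reaction (1): NaCl→HCl ratio 2:2 ⇒ n(HCl) = 3.6858 mol.
Reaction (2): HCl→H2 ratio 2:1 ⇒ n(H2) = 1.8429 mol.
Reaction (3): H2→Cu ratio 1:1 ⇒ n(Cu) = 1.8429 mol.
Mass of Cu = 1.8429 × 63.55 = 117.12 g.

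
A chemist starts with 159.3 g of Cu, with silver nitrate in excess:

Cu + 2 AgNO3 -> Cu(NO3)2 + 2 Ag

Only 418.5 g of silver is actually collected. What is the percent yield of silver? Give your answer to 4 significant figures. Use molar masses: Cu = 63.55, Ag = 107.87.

77.39 %

n(Cu) = 159.30 g / 63.55 g/mol = 2.5067 mol.
From the equation the Cu:Ag mole ratio is 1:2, so n(Ag) = 2.5067 × 2/1 = 5.0134 mol.
Mass of Ag = 5.0134 mol × 107.87 g/mol = 540.79 g.
This is the theoretical yield. Percent yield = 418.5 g / 540.79 g × 100% = 77.386%.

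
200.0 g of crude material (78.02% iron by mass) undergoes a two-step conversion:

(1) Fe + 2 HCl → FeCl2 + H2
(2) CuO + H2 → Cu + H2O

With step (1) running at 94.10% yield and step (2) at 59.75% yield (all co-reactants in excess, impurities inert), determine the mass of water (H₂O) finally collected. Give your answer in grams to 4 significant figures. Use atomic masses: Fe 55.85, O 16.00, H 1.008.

28.30 g

Pure Fe = 200.0 × 0.7802 = 156.04 g.
M(Fe) = 55.85 g/mol.
M(H2O) = 2(1.008) + 16.00 = 18.016 g/mol.
n(Fe) = 156.04 / 55.85 = 2.7939 mol.
Step 1 (Fe:H2 = 1:1): theoretical n(H2) = 2.7939 mol; at 94.10% yield, n(H2) = 2.6291 mol.
Step 2 (H2:H2O = 1:1): theoretical n(H2O) = 2.6291 mol, so theoretical mass = 2.6291 × 18.016 = 47.365 g.
At 59.75% yield, actual mass of H2O = 47.365 × 0.5975 = 28.301 g.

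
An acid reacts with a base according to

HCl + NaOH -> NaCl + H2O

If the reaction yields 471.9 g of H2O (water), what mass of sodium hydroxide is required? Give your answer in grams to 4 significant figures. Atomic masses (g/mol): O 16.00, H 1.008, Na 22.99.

1048 g

M(H2O) = 2(1.008) + 16.00 = 18.016 g/mol.
M(NaOH) = 22.99 + 16.00 + 1.008 = 39.998 g/mol.
n(H2O) = 471.90 g / 18.016 g/mol = 26.193 mol.
From the equation the H2O:NaOH mole ratio is 1:1, so n(NaOH) = 26.193 × 1/1 = 26.193 mol.
Mass of NaOH = 26.193 mol × 39.998 g/mol = 1047.7 g.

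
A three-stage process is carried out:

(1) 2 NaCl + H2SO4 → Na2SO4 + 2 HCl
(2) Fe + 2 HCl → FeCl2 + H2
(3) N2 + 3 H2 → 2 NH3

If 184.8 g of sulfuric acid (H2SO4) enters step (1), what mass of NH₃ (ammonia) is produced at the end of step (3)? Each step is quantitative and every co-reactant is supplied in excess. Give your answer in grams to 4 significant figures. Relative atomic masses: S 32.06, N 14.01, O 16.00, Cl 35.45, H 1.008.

21.40 g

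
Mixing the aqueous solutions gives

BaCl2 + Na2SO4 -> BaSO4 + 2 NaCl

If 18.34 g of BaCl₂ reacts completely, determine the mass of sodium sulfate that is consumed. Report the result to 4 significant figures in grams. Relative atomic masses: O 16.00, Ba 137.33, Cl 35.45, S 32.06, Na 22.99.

12.51 g

M(BaCl2) = 137.33 + 2(35.45) = 208.23 g/mol.
M(Na2SO4) = 2(22.99) + 32.06 + 4(16.00) = 142.04 g/mol.
n(BaCl2) = 18.340 g / 208.23 g/mol = 0.088076 mol.
From the equation the BaCl2:Na2SO4 mole ratio is 1:1, so n(Na2SO4) = 0.088076 × 1/1 = 0.088076 mol.
Mass of Na2SO4 = 0.088076 mol × 142.04 g/mol = 12.510 g.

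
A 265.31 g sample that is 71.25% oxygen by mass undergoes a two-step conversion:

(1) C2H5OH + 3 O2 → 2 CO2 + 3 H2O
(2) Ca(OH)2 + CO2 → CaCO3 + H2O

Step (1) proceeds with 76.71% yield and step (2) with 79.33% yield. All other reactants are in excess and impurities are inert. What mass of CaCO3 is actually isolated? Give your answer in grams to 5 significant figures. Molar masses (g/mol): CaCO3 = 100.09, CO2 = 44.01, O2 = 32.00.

239.87 g

Pure O2 = 265.31 × 0.7125 = 189.033 g.
n(O2) = 189.033 / 32.00 = 5.90729 mol.
Step 1 (O2:CO2 = 3:2): theoretical n(CO2) = 3.93820 mol; at 76.71% yield, n(CO2) = 3.02099 mol.
Step 2 (CO2:CaCO3 = 1:1): theoretical n(CaCO3) = 3.02099 mol, so theoretical mass = 3.02099 × 100.09 = 302.371 g.
At 79.33% yield, actual mass of CaCO3 = 302.371 × 0.7933 = 239.871 g.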